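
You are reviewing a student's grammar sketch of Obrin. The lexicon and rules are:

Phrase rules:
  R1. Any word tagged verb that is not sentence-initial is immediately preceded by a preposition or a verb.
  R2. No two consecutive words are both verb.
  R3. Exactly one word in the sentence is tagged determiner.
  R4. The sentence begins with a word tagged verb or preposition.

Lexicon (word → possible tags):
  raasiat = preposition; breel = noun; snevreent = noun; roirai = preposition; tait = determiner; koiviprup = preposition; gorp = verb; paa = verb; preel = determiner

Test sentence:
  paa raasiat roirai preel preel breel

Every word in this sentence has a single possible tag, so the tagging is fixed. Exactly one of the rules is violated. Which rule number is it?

3

Fixed tagging: verb preposition preposition determiner determiner noun.
Rule check: R1 ok, R2 ok, R3 fails, R4 ok.
Only rule 3 fails.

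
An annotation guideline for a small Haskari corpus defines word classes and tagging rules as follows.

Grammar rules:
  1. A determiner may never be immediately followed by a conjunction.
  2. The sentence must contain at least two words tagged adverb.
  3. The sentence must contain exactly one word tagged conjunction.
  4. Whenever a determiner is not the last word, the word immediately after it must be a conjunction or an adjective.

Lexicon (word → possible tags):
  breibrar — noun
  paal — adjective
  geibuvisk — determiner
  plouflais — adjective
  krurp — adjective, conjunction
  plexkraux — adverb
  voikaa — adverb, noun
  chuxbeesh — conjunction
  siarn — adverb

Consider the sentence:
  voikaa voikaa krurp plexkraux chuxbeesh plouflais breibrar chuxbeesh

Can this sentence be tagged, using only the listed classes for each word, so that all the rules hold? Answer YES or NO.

NO

Candidates per position — 1:voikaa {adverb,noun}; 2:voikaa {adverb,noun}; 3:krurp {adjective,conjunction}; 4:plexkraux {adverb}; 5:chuxbeesh {conjunction}; 6:plouflais {adjective}; 7:breibrar {noun}; 8:chuxbeesh {conjunction}.
Rule 3 cannot be satisfied by any choice of tags from the lexicon.
So there is no consistent tagging.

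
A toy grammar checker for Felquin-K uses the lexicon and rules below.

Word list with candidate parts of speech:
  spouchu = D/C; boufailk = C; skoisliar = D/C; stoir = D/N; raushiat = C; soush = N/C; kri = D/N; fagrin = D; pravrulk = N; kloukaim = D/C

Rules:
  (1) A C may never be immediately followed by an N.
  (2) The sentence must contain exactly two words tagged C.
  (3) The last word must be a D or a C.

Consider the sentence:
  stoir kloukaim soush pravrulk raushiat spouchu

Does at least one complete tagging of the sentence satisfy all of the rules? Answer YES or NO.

Candidates per position — 1:stoir {D,N}; 2:kloukaim {D,C}; 3:soush {N,C}; 4:pravrulk {N}; 5:raushiat {C}; 6:spouchu {D,C}.
One satisfying assignment: N D N N C C.
Verifying each rule — rule 1 ✓; rule 2 ✓; rule 3 ✓.

YES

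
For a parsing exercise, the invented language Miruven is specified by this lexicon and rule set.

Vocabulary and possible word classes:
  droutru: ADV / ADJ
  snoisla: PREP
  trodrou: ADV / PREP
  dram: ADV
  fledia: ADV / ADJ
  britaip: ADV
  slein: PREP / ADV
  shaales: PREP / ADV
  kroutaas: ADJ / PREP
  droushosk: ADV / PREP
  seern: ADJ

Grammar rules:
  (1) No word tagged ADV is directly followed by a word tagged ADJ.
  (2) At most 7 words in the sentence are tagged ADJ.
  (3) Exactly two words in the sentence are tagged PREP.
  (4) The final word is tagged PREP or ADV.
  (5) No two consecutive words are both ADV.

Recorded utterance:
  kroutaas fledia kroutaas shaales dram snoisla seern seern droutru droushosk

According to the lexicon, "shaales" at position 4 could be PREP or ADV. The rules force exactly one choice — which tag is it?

PREP

Candidates per position — 1:kroutaas {ADJ,PREP}; 2:fledia {ADV,ADJ}; 3:kroutaas {ADJ,PREP}; 4:shaales {PREP,ADV}; 5:dram {ADV}; 6:snoisla {PREP}; 7:seern {ADJ}; 8:seern {ADJ}; 9:droutru {ADV,ADJ}; 10:droushosk {ADV,PREP}.
Word 4 cannot be ADV — rule 5 would then fail for every completion. It is PREP.
Word 10 cannot be PREP — rule 3 would then fail for every completion. It is ADV.
Word 1 cannot be PREP — rule 3 would then fail for every completion. It is ADJ.
Word 3 cannot be PREP — rule 3 would then fail for every completion. It is ADJ.
Word 9 cannot be ADV — rule 5 would then fail for every completion. It is ADJ.
Word 2 cannot be ADV — rule 1 would then fail for every completion. It is ADJ.
So the tagging must be: ADJ ADJ ADJ PREP ADV PREP ADJ ADJ ADJ ADV.
Checking: rule 1 satisfied; rule 2 satisfied; rule 3 satisfied; rule 4 satisfied; rule 5 satisfied.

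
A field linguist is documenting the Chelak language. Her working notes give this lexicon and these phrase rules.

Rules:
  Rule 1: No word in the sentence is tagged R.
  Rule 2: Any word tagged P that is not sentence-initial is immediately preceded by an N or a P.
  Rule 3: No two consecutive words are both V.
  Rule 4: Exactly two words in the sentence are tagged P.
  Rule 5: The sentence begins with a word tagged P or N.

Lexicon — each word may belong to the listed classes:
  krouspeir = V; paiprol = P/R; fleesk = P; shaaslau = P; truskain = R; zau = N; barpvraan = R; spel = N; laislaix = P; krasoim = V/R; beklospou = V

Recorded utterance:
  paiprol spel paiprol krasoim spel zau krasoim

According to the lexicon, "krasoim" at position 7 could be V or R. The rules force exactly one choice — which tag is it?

Candidates per position — 1:paiprol {P,R}; 2:spel {N}; 3:paiprol {P,R}; 4:krasoim {V,R}; 5:spel {N}; 6:zau {N}; 7:krasoim {V,R}.
Position 1: R is ruled out by rule 1; that leaves P.
Position 3: R is ruled out by rule 1; that leaves P.
Position 4: R is ruled out by rule 1; that leaves V.
Position 7: R is ruled out by rule 1; that leaves V.
The unique satisfying tagging is: P N P V N N V.
Verifying each rule — rule 1 ✓; rule 2 ✓; rule 3 ✓; rule 4 ✓; rule 5 ✓.

V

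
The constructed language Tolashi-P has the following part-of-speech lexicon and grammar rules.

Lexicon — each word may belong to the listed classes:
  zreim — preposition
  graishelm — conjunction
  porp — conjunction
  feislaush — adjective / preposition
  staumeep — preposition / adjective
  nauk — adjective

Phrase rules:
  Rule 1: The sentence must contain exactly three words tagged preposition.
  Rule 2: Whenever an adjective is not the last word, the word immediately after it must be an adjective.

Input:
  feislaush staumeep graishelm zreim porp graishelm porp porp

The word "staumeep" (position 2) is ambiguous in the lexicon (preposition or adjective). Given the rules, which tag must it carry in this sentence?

preposition

Candidates per position — 1:feislaush {adjective,preposition}; 2:staumeep {preposition,adjective}; 3:graishelm {conjunction}; 4:zreim {preposition}; 5:porp {conjunction}; 6:graishelm {conjunction}; 7:porp {conjunction}; 8:porp {conjunction}.
Word 1 cannot be adjective — rule 1 would then fail for every completion. It is preposition.
Word 2 cannot be adjective — rule 1 would then fail for every completion. It is preposition.
So the tagging must be: preposition preposition conjunction preposition conjunction conjunction conjunction conjunction.
Verifying each rule — rule 1 holds; rule 2 holds.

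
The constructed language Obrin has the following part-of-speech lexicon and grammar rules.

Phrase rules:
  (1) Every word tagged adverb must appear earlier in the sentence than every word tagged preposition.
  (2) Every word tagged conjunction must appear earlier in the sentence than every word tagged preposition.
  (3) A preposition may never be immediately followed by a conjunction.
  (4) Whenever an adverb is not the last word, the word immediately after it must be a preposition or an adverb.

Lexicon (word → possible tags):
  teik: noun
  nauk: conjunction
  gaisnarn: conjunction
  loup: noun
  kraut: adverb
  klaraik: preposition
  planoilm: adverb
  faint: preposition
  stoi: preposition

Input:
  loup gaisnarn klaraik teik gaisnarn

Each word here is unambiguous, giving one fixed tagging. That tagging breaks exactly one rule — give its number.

2

Fixed tagging: noun conjunction preposition noun conjunction.
Rule check: R1 holds, R2 violated, R3 holds, R4 holds.
Only rule 2 fails.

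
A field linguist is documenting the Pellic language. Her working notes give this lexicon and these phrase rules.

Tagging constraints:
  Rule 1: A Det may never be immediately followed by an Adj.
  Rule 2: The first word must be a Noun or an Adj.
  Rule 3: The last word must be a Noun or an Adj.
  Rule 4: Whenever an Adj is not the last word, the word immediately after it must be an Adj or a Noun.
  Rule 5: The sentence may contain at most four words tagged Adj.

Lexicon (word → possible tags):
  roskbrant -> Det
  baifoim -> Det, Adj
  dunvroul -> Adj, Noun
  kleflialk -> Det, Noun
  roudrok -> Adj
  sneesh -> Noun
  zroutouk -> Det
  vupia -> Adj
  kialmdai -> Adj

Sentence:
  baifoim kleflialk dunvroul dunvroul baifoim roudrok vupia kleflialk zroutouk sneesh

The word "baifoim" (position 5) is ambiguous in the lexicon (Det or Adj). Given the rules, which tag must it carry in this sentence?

Adj

Candidates per position — 1:baifoim {Det,Adj}; 2:kleflialk {Det,Noun}; 3:dunvroul {Adj,Noun}; 4:dunvroul {Adj,Noun}; 5:baifoim {Det,Adj}; 6:roudrok {Adj}; 7:vupia {Adj}; 8:kleflialk {Det,Noun}; 9:zroutouk {Det}; 10:sneesh {Noun}.
If word 1 were Det, no tagging could satisfy rule 2; so word 1 is Adj.
If word 2 were Det, no tagging could satisfy rule 4; so word 2 is Noun.
If word 5 were Det, no tagging could satisfy rule 1; so word 5 is Adj.
If word 8 were Det, no tagging could satisfy rule 4; so word 8 is Noun.
If word 3 were Adj, no tagging could satisfy rule 5; so word 3 is Noun.
If word 4 were Adj, no tagging could satisfy rule 5; so word 4 is Noun.
So the tagging must be: Adj Noun Noun Noun Adj Adj Adj Noun Det Noun.
Rule-by-rule: rule 1 ok; rule 2 ok; rule 3 ok; rule 4 ok; rule 5 ok.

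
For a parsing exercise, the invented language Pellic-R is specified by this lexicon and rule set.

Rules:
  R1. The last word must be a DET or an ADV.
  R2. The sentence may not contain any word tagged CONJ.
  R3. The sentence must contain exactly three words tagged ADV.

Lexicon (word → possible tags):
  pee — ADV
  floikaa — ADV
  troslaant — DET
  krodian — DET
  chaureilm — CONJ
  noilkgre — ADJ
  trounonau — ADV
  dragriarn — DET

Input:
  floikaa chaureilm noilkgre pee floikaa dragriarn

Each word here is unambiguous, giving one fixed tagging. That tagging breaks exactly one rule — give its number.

2

Fixed tagging: ADV CONJ ADJ ADV ADV DET.
Applying the rules: R1 ✓, R2 ✗, R3 ✓.
Only rule 2 fails.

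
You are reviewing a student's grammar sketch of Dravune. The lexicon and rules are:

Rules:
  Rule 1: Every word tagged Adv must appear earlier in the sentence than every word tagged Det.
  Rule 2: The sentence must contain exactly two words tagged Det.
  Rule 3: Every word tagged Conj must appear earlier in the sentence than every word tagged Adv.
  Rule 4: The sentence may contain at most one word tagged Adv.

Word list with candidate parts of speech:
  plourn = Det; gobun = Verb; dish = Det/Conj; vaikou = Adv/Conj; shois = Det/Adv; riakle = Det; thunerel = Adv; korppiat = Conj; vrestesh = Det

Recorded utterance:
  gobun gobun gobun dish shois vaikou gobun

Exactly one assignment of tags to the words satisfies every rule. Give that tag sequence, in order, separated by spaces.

Candidates per position — 1:gobun {Verb}; 2:gobun {Verb}; 3:gobun {Verb}; 4:dish {Det,Conj}; 5:shois {Det,Adv}; 6:vaikou {Adv,Conj}; 7:gobun {Verb}.
If word 4 were Conj, no tagging could satisfy rule 2; so word 4 is Det.
If word 5 were Adv, no tagging could satisfy rule 1; so word 5 is Det.
If word 6 were Adv, no tagging could satisfy rule 1; so word 6 is Conj.
The unique satisfying tagging is: Verb Verb Verb Det Det Conj Verb.
Checking: rule 1 satisfied; rule 2 satisfied; rule 3 satisfied; rule 4 satisfied.

Verb Verb Verb Det Det Conj Verb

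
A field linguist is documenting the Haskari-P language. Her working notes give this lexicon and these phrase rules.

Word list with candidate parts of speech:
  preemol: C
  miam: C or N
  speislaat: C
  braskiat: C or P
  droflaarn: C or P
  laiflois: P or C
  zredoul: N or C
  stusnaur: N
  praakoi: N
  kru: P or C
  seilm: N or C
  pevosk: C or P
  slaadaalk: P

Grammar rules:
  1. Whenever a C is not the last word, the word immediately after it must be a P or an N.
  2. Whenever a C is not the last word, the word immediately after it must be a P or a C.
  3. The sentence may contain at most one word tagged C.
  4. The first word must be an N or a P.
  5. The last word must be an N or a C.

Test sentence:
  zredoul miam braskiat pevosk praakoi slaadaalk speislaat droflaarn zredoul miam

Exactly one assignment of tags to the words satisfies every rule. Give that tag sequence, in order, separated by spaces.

Candidates per position — 1:zredoul {N,C}; 2:miam {C,N}; 3:braskiat {C,P}; 4:pevosk {C,P}; 5:praakoi {N}; 6:slaadaalk {P}; 7:speislaat {C}; 8:droflaarn {C,P}; 9:zredoul {N,C}; 10:miam {C,N}.
Position 1: C is ruled out by rule 3; that leaves N.
Position 2: C is ruled out by rule 3; that leaves N.
Position 3: C is ruled out by rule 3; that leaves P.
Position 4: C is ruled out by rule 2; that leaves P.
Position 8: C is ruled out by rule 1; that leaves P.
Position 9: C is ruled out by rule 3; that leaves N.
Position 10: C is ruled out by rule 3; that leaves N.
So the tagging must be: N N P P N P C P N N.
Verifying each rule — rule 1 ok; rule 2 ok; rule 3 ok; rule 4 ok; rule 5 ok.

N N P P N P C P N N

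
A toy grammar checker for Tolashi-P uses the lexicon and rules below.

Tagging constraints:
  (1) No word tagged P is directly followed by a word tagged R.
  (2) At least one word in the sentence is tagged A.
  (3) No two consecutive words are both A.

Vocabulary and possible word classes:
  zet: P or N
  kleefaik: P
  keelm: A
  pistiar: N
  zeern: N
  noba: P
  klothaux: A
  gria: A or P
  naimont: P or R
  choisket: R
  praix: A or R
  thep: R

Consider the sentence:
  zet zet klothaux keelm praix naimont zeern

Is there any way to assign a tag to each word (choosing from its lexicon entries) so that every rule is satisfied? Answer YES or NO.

NO

Candidates per position — 1:zet {P,N}; 2:zet {P,N}; 3:klothaux {A}; 4:keelm {A}; 5:praix {A,R}; 6:naimont {P,R}; 7:zeern {N}.
Rule 3 cannot be satisfied by any choice of tags from the lexicon.
So there is no consistent tagging.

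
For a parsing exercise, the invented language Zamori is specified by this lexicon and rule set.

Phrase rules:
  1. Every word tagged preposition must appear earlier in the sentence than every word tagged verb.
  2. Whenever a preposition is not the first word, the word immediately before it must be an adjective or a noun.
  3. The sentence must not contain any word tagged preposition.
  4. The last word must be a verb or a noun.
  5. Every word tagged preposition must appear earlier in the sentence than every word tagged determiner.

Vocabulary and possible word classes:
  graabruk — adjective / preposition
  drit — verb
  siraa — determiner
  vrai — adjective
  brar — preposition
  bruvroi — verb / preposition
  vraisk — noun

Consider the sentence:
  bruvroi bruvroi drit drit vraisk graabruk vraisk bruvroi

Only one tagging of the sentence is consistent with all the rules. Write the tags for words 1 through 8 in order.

verb verb verb verb noun adjective noun verb

Candidates per position — 1:bruvroi {verb,preposition}; 2:bruvroi {verb,preposition}; 3:drit {verb}; 4:drit {verb}; 5:vraisk {noun}; 6:graabruk {adjective,preposition}; 7:vraisk {noun}; 8:bruvroi {verb,preposition}.
At position 1, choosing preposition makes rule 3 impossible to satisfy; hence verb.
At position 2, choosing preposition makes rule 1 impossible to satisfy; hence verb.
At position 6, choosing preposition makes rule 1 impossible to satisfy; hence adjective.
At position 8, choosing preposition makes rule 1 impossible to satisfy; hence verb.
The only consistent sequence is: verb verb verb verb noun adjective noun verb.
Check: rule 1 holds; rule 2 holds; rule 3 holds; rule 4 holds; rule 5 holds.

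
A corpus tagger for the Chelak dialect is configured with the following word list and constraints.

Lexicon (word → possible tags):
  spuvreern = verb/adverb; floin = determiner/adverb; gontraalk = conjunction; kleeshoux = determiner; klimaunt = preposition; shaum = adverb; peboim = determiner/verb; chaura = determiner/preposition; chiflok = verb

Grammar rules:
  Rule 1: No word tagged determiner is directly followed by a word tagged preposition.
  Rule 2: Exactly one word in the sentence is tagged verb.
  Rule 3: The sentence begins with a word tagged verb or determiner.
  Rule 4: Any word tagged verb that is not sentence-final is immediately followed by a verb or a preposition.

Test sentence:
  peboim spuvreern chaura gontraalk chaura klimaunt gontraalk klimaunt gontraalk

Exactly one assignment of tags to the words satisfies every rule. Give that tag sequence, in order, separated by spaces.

determiner verb preposition conjunction preposition preposition conjunction preposition conjunction

Candidates per position — 1:peboim {determiner,verb}; 2:spuvreern {verb,adverb}; 3:chaura {determiner,preposition}; 4:gontraalk {conjunction}; 5:chaura {determiner,preposition}; 6:klimaunt {preposition}; 7:gontraalk {conjunction}; 8:klimaunt {preposition}; 9:gontraalk {conjunction}.
If word 5 were determiner, no tagging could satisfy rule 1; so word 5 is preposition.
The remaining ambiguous positions (1, 2, 3) are resolved jointly — only one combination satisfies every rule.
The only consistent sequence is: determiner verb preposition conjunction preposition preposition conjunction preposition conjunction.
Checking: rule 1 holds; rule 2 holds; rule 3 holds; rule 4 holds.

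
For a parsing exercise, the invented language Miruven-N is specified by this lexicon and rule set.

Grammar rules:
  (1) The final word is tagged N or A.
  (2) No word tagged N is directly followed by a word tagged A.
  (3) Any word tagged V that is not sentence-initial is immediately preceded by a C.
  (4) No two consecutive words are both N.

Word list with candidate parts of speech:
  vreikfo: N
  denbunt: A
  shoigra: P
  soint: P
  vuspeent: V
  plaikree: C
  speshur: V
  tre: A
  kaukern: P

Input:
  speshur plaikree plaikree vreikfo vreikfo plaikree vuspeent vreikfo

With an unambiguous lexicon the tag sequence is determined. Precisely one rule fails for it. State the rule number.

4

Fixed tagging: V C C N N C V N.
Rule check: R1 pass, R2 pass, R3 pass, R4 fail.
Only rule 4 fails.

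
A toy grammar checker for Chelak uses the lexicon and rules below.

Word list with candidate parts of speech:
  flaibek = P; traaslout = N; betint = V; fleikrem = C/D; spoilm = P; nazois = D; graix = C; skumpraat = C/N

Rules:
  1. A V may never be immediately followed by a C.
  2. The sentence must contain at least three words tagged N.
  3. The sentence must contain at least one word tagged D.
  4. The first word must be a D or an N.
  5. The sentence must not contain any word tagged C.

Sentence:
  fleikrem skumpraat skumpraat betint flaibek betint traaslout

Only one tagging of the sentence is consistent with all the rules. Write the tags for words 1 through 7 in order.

Candidates per position — 1:fleikrem {C,D}; 2:skumpraat {C,N}; 3:skumpraat {C,N}; 4:betint {V}; 5:flaibek {P}; 6:betint {V}; 7:traaslout {N}.
Position 1: C is ruled out by rule 3; that leaves D.
Position 2: C is ruled out by rule 2; that leaves N.
Position 3: C is ruled out by rule 2; that leaves N.
The unique satisfying tagging is: D N N V P V N.
Verifying each rule — rule 1 ✓; rule 2 ✓; rule 3 ✓; rule 4 ✓; rule 5 ✓.

D N N V P V N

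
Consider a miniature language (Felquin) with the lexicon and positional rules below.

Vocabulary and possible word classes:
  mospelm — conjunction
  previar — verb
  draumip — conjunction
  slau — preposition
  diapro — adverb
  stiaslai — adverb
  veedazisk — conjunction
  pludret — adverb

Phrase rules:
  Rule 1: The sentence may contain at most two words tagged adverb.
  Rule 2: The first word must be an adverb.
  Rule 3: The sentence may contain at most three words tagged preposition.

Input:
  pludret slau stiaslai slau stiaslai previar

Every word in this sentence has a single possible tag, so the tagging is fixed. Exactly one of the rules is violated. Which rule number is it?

Fixed tagging: adverb preposition adverb preposition adverb verb.
Rule check: R1 ✗, R2 ✓, R3 ✓.
Only rule 1 fails.

1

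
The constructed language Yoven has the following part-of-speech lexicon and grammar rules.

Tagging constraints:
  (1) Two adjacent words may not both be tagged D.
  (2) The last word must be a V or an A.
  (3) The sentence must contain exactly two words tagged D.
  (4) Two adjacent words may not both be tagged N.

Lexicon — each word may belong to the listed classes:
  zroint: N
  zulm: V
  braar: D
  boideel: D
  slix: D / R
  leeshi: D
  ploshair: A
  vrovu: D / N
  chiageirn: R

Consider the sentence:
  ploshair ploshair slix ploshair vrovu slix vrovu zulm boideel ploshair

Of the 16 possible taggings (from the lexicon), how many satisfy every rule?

4

Candidates per position — 1:ploshair {A}; 2:ploshair {A}; 3:slix {D,R}; 4:ploshair {A}; 5:vrovu {D,N}; 6:slix {D,R}; 7:vrovu {D,N}; 8:zulm {V}; 9:boideel {D}; 10:ploshair {A}.
There are 16 candidate sequences in total.
The sequences that satisfy every rule: A A D A N R N V D A; A A R A D R N V D A; A A R A N D N V D A; A A R A N R D V D A.
Count = 4.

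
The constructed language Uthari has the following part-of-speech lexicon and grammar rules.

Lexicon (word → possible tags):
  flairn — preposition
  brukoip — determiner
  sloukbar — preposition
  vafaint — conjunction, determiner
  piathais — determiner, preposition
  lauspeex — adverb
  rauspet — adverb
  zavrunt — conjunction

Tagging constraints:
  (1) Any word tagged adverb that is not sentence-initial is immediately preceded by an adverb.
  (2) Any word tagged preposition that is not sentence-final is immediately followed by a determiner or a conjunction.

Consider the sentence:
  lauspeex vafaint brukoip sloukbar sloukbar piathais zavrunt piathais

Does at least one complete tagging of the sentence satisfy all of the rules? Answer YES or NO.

Candidates per position — 1:lauspeex {adverb}; 2:vafaint {conjunction,determiner}; 3:brukoip {determiner}; 4:sloukbar {preposition}; 5:sloukbar {preposition}; 6:piathais {determiner,preposition}; 7:zavrunt {conjunction}; 8:piathais {determiner,preposition}.
Rule 2 cannot be satisfied by any choice of tags from the lexicon.
So there is no consistent tagging.

NO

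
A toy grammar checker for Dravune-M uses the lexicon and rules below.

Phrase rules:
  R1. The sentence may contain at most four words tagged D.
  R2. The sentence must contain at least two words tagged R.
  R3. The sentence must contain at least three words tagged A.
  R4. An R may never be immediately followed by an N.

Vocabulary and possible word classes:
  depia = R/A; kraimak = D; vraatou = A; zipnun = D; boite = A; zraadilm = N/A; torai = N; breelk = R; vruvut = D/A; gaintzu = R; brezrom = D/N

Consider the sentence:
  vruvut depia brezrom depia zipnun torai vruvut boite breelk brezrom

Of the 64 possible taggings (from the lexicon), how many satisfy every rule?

Candidates per position — 1:vruvut {D,A}; 2:depia {R,A}; 3:brezrom {D,N}; 4:depia {R,A}; 5:zipnun {D}; 6:torai {N}; 7:vruvut {D,A}; 8:boite {A}; 9:breelk {R}; 10:brezrom {D,N}.
There are 64 candidate sequences in total.
Checking each against the rules leaves 10 sequences.
Count = 10.

10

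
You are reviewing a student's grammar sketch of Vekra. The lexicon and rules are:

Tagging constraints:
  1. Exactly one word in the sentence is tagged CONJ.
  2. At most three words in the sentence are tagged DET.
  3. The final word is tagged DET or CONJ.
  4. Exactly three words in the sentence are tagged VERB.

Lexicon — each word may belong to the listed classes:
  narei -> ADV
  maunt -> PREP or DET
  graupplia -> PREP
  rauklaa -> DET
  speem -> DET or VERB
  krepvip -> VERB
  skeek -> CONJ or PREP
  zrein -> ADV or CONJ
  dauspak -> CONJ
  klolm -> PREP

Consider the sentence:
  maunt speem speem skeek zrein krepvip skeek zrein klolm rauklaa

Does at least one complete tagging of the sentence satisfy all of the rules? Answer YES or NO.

Candidates per position — 1:maunt {PREP,DET}; 2:speem {DET,VERB}; 3:speem {DET,VERB}; 4:skeek {CONJ,PREP}; 5:zrein {ADV,CONJ}; 6:krepvip {VERB}; 7:skeek {CONJ,PREP}; 8:zrein {ADV,CONJ}; 9:klolm {PREP}; 10:rauklaa {DET}.
One satisfying assignment: DET VERB VERB CONJ ADV VERB PREP ADV PREP DET.
Verifying each rule — rule 1 ok; rule 2 ok; rule 3 ok; rule 4 ok.

YES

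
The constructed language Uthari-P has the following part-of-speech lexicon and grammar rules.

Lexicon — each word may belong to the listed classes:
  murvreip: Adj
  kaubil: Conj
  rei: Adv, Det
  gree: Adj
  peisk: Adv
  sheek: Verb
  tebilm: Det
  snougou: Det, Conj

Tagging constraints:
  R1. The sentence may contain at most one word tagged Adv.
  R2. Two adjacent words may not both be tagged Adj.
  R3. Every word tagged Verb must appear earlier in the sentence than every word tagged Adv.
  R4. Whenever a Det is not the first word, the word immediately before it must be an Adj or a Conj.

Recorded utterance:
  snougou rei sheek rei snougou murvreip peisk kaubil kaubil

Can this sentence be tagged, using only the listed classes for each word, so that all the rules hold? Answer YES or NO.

NO

Candidates per position — 1:snougou {Det,Conj}; 2:rei {Adv,Det}; 3:sheek {Verb}; 4:rei {Adv,Det}; 5:snougou {Det,Conj}; 6:murvreip {Adj}; 7:peisk {Adv}; 8:kaubil {Conj}; 9:kaubil {Conj}.
Every candidate sequence violates at least one rule; no consistent tagging exists.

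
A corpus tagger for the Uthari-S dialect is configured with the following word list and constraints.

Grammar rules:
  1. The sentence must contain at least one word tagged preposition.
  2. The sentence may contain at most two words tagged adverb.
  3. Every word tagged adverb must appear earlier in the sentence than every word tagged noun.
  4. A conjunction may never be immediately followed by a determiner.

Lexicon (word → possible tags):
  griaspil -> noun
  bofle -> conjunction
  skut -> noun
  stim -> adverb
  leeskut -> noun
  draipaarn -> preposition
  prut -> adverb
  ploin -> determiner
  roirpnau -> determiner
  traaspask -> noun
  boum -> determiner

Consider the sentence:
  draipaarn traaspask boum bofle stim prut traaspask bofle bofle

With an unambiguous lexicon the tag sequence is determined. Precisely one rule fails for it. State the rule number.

3

Fixed tagging: preposition noun determiner conjunction adverb adverb noun conjunction conjunction.
Applying the rules: R1 ✓, R2 ✓, R3 ✗, R4 ✓.
Only rule 3 fails.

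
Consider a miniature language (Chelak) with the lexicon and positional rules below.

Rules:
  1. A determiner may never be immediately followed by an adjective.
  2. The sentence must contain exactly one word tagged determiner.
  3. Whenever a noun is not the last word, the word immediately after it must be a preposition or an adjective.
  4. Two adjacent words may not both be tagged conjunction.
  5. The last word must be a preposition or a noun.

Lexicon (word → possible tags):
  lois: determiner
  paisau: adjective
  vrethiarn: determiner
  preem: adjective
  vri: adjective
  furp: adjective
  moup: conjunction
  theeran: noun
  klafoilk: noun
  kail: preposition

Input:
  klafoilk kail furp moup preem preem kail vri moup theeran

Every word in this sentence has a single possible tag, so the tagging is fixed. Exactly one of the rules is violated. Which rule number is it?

2

Fixed tagging: noun preposition adjective conjunction adjective adjective preposition adjective conjunction noun.
Checking each rule: R1 ok, R2 fails, R3 ok, R4 ok, R5 ok.
Only rule 2 fails.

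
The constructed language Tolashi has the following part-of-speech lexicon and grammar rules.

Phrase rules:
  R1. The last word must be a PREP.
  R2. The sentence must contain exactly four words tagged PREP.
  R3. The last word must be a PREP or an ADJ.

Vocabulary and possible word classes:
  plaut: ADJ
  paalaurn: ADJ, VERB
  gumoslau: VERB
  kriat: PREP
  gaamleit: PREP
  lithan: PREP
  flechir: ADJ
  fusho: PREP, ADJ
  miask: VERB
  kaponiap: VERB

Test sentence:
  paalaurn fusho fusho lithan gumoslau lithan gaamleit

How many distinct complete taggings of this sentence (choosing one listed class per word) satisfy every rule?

Candidates per position — 1:paalaurn {ADJ,VERB}; 2:fusho {PREP,ADJ}; 3:fusho {PREP,ADJ}; 4:lithan {PREP}; 5:gumoslau {VERB}; 6:lithan {PREP}; 7:gaamleit {PREP}.
There are 8 candidate sequences in total.
The sequences that satisfy every rule: ADJ PREP ADJ PREP VERB PREP PREP; ADJ ADJ PREP PREP VERB PREP PREP; VERB PREP ADJ PREP VERB PREP PREP; VERB ADJ PREP PREP VERB PREP PREP.
Count = 4.

4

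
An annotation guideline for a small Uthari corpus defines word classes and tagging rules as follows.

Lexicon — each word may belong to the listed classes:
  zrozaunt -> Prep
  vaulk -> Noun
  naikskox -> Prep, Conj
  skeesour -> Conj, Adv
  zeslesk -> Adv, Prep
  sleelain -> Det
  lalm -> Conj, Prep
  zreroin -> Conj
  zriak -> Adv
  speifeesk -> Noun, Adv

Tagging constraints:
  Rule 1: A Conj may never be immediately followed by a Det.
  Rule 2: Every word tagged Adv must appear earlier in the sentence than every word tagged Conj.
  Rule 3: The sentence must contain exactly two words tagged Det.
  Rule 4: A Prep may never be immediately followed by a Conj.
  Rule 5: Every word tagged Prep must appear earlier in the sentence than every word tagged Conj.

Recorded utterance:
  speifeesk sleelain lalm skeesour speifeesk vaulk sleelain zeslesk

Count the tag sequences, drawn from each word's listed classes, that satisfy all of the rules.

Candidates per position — 1:speifeesk {Noun,Adv}; 2:sleelain {Det}; 3:lalm {Conj,Prep}; 4:skeesour {Conj,Adv}; 5:speifeesk {Noun,Adv}; 6:vaulk {Noun}; 7:sleelain {Det}; 8:zeslesk {Adv,Prep}.
There are 32 candidate sequences in total.
Checking each against the rules leaves 8 sequences.
Count = 8.

8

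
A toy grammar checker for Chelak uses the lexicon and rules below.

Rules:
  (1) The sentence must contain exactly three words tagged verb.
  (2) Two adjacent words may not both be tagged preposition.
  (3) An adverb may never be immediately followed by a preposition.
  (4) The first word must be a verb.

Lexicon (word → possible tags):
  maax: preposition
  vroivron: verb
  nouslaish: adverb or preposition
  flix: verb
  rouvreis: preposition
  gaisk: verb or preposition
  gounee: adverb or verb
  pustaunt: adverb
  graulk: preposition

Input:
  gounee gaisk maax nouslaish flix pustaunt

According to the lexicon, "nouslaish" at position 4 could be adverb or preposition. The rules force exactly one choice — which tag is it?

Candidates per position — 1:gounee {adverb,verb}; 2:gaisk {verb,preposition}; 3:maax {preposition}; 4:nouslaish {adverb,preposition}; 5:flix {verb}; 6:pustaunt {adverb}.
Word 1 cannot be adverb — rule 1 would then fail for every completion. It is verb.
Word 2 cannot be preposition — rule 1 would then fail for every completion. It is verb.
Word 4 cannot be preposition — rule 2 would then fail for every completion. It is adverb.
So the tagging must be: verb verb preposition adverb verb adverb.
Rule-by-rule: rule 1 ok; rule 2 ok; rule 3 ok; rule 4 ok.

adverb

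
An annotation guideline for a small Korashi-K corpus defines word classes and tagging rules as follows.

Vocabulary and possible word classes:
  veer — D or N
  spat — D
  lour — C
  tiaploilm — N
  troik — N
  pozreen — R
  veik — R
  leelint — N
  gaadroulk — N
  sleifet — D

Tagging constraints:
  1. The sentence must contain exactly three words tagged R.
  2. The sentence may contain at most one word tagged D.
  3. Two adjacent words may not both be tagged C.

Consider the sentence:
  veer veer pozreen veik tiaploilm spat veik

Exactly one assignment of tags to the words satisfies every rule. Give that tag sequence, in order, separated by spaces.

Candidates per position — 1:veer {D,N}; 2:veer {D,N}; 3:pozreen {R}; 4:veik {R}; 5:tiaploilm {N}; 6:spat {D}; 7:veik {R}.
Position 1: D is ruled out by rule 2; that leaves N.
Position 2: D is ruled out by rule 2; that leaves N.
The unique satisfying tagging is: N N R R N D R.
Checking: rule 1 holds; rule 2 holds; rule 3 holds.

N N R R N D R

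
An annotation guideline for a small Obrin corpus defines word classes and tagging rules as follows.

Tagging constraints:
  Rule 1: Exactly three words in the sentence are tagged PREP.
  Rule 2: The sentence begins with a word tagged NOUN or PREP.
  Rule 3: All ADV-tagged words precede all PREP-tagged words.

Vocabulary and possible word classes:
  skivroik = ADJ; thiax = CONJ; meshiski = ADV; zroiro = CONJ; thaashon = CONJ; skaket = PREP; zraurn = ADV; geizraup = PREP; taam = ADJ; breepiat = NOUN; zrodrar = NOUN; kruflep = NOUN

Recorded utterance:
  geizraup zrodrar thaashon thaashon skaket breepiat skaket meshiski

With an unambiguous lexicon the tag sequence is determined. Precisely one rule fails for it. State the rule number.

Fixed tagging: PREP NOUN CONJ CONJ PREP NOUN PREP ADV.
Checking each rule: R1 ✓, R2 ✓, R3 ✗.
Only rule 3 fails.

3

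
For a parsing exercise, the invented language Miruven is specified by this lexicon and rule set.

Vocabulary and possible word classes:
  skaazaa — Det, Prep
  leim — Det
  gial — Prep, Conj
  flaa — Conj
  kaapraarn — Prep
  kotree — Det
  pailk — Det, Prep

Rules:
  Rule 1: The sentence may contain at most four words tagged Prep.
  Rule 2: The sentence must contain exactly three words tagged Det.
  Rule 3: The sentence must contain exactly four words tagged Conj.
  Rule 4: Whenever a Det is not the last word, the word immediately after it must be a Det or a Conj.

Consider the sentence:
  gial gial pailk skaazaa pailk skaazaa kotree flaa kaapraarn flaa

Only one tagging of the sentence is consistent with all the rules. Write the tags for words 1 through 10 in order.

Conj Conj Prep Prep Det Det Det Conj Prep Conj

Candidates per position — 1:gial {Prep,Conj}; 2:gial {Prep,Conj}; 3:pailk {Det,Prep}; 4:skaazaa {Det,Prep}; 5:pailk {Det,Prep}; 6:skaazaa {Det,Prep}; 7:kotree {Det}; 8:flaa {Conj}; 9:kaapraarn {Prep}; 10:flaa {Conj}.
At position 1, choosing Prep makes rule 3 impossible to satisfy; hence Conj.
At position 2, choosing Prep makes rule 3 impossible to satisfy; hence Conj.
The remaining ambiguous positions (3, 4, 5, 6) are resolved jointly — only one combination satisfies every rule.
So the tagging must be: Conj Conj Prep Prep Det Det Det Conj Prep Conj.
Verifying each rule — rule 1 satisfied; rule 2 satisfied; rule 3 satisfied; rule 4 satisfied.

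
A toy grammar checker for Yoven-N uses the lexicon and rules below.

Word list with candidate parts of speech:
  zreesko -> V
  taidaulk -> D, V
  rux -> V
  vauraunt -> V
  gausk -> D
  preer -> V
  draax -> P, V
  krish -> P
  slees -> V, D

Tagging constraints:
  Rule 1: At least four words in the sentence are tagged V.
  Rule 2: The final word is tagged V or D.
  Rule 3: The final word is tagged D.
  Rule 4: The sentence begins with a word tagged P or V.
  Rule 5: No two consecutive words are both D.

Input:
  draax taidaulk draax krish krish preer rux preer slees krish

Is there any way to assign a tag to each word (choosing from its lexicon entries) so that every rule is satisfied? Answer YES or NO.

NO

Candidates per position — 1:draax {P,V}; 2:taidaulk {D,V}; 3:draax {P,V}; 4:krish {P}; 5:krish {P}; 6:preer {V}; 7:rux {V}; 8:preer {V}; 9:slees {V,D}; 10:krish {P}.
Rule 2 cannot be satisfied by any choice of tags from the lexicon.
So there is no consistent tagging.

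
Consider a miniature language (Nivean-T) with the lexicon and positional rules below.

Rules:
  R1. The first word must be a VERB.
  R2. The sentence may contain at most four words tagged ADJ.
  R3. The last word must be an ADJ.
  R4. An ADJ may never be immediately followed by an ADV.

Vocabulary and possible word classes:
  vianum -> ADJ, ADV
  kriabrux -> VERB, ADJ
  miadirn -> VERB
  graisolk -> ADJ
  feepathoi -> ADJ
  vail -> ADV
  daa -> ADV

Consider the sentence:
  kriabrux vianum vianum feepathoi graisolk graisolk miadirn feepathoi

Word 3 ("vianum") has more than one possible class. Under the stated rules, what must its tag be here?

Candidates per position — 1:kriabrux {VERB,ADJ}; 2:vianum {ADJ,ADV}; 3:vianum {ADJ,ADV}; 4:feepathoi {ADJ}; 5:graisolk {ADJ}; 6:graisolk {ADJ}; 7:miadirn {VERB}; 8:feepathoi {ADJ}.
At position 1, choosing ADJ makes rule 1 impossible to satisfy; hence VERB.
At position 2, choosing ADJ makes rule 2 impossible to satisfy; hence ADV.
At position 3, choosing ADJ makes rule 2 impossible to satisfy; hence ADV.
So the tagging must be: VERB ADV ADV ADJ ADJ ADJ VERB ADJ.
Checking: rule 1 satisfied; rule 2 satisfied; rule 3 satisfied; rule 4 satisfied.

ADV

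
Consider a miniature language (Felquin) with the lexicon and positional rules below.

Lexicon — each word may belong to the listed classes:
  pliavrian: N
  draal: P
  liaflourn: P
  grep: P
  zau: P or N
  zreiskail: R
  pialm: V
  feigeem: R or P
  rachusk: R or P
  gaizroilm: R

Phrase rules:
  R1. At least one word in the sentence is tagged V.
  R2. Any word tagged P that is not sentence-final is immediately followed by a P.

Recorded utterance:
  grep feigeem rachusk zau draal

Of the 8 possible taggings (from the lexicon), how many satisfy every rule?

Candidates per position — 1:grep {P}; 2:feigeem {R,P}; 3:rachusk {R,P}; 4:zau {P,N}; 5:draal {P}.
There are 8 candidate sequences in total.
Rule 1 cannot be satisfied by any choice of tags from the lexicon.
So there is no consistent tagging.
Count = 0.

0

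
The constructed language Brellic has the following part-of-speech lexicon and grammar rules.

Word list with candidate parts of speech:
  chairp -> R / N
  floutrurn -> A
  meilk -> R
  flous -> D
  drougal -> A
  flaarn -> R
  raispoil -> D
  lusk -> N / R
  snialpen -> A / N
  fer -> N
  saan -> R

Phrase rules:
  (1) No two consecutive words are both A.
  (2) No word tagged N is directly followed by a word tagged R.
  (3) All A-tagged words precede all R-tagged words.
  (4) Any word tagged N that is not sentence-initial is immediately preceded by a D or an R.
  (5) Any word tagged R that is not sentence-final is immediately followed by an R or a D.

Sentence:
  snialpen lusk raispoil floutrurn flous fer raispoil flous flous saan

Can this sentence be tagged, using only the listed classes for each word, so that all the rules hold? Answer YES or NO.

Candidates per position — 1:snialpen {A,N}; 2:lusk {N,R}; 3:raispoil {D}; 4:floutrurn {A}; 5:flous {D}; 6:fer {N}; 7:raispoil {D}; 8:flous {D}; 9:flous {D}; 10:saan {R}.
Every candidate sequence violates at least one rule; no consistent tagging exists.

NO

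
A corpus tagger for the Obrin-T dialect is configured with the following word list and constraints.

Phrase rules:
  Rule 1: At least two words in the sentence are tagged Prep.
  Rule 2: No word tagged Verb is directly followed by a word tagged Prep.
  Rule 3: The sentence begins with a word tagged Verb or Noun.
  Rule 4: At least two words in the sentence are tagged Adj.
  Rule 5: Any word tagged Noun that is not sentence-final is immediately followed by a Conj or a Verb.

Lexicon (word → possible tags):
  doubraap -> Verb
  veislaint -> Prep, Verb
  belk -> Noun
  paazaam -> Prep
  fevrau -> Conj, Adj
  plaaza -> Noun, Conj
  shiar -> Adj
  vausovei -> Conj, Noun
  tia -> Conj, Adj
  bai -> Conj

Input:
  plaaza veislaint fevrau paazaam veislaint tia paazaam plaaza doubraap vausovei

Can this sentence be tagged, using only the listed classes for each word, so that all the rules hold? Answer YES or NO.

YES

Candidates per position — 1:plaaza {Noun,Conj}; 2:veislaint {Prep,Verb}; 3:fevrau {Conj,Adj}; 4:paazaam {Prep}; 5:veislaint {Prep,Verb}; 6:tia {Conj,Adj}; 7:paazaam {Prep}; 8:plaaza {Noun,Conj}; 9:doubraap {Verb}; 10:vausovei {Conj,Noun}.
One satisfying assignment: Noun Verb Adj Prep Prep Adj Prep Conj Verb Noun.
Rule-by-rule: rule 1 satisfied; rule 2 satisfied; rule 3 satisfied; rule 4 satisfied; rule 5 satisfied.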